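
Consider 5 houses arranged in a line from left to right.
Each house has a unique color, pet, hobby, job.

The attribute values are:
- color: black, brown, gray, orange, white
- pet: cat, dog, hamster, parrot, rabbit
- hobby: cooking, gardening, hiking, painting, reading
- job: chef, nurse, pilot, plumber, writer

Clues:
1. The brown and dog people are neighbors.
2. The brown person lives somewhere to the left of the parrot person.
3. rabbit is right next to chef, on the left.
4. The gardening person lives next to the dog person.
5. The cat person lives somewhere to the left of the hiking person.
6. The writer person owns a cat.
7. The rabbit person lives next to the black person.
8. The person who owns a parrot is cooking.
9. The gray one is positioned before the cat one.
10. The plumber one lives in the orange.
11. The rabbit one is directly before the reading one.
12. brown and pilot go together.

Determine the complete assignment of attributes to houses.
Solution:

House | Color | Pet | Hobby | Job
---------------------------------
  1   | brown | rabbit | gardening | pilot
  2   | black | dog | reading | chef
  3   | gray | parrot | cooking | nurse
  4   | white | cat | painting | writer
  5   | orange | hamster | hiking | plumber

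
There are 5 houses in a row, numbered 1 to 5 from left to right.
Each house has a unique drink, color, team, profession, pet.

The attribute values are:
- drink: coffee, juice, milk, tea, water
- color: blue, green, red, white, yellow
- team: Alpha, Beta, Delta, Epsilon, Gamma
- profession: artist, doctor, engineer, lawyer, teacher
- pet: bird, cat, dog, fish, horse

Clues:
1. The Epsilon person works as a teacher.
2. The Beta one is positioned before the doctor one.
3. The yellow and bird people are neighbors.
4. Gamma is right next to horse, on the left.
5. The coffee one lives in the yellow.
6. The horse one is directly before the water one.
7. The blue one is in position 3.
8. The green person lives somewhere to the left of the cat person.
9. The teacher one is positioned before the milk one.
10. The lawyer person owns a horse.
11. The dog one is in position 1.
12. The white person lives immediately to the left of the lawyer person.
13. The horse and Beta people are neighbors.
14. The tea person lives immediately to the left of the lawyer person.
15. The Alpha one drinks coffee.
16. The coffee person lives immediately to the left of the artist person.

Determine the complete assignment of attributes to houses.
Solution:

House | Drink | Color | Team | Profession | Pet
-----------------------------------------------
  1   | tea | white | Gamma | engineer | dog
  2   | coffee | yellow | Alpha | lawyer | horse
  3   | water | blue | Beta | artist | bird
  4   | juice | green | Epsilon | teacher | fish
  5   | milk | red | Delta | doctor | cat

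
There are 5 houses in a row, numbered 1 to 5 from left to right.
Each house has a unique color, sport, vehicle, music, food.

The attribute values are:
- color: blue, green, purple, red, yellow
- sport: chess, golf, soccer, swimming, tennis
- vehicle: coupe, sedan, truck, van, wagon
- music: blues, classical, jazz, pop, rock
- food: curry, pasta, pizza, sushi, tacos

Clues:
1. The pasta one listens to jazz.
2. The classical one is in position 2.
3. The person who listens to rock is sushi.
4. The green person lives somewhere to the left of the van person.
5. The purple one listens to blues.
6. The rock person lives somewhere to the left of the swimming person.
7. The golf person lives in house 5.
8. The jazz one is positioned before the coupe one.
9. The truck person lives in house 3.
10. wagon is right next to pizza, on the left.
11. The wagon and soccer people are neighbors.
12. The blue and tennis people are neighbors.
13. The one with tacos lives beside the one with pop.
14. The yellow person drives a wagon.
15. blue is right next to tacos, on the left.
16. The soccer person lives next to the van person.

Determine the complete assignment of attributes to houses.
Solution:

House | Color | Sport | Vehicle | Music | Food
----------------------------------------------
  1   | blue | chess | sedan | rock | sushi
  2   | yellow | tennis | wagon | classical | tacos
  3   | green | soccer | truck | pop | pizza
  4   | red | swimming | van | jazz | pasta
  5   | purple | golf | coupe | blues | curry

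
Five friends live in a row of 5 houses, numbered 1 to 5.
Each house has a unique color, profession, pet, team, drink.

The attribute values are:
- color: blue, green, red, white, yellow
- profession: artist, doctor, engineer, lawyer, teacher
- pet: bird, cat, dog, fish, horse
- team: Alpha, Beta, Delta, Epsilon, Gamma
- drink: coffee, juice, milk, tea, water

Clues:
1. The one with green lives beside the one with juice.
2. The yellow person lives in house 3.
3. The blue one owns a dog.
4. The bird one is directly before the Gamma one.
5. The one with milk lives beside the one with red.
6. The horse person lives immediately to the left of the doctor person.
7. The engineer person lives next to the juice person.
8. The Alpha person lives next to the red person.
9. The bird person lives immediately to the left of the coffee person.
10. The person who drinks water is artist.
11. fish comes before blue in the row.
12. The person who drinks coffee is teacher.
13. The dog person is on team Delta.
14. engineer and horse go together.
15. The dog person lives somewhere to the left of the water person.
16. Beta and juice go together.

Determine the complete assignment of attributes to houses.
Solution:

House | Color | Profession | Pet | Team | Drink
-----------------------------------------------
  1   | green | engineer | horse | Alpha | milk
  2   | red | doctor | bird | Beta | juice
  3   | yellow | teacher | fish | Gamma | coffee
  4   | blue | lawyer | dog | Delta | tea
  5   | white | artist | cat | Epsilon | water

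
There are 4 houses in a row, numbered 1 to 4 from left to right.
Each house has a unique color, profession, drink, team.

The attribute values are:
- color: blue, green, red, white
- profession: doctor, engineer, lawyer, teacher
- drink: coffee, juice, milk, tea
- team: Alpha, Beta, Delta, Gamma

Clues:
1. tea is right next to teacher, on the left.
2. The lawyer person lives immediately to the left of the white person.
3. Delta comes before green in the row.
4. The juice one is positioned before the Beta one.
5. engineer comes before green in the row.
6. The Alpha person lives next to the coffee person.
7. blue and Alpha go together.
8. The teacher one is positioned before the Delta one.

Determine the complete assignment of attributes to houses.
Solution:

House | Color | Profession | Drink | Team
-----------------------------------------
  1   | blue | lawyer | tea | Alpha
  2   | white | teacher | coffee | Gamma
  3   | red | engineer | juice | Delta
  4   | green | doctor | milk | Beta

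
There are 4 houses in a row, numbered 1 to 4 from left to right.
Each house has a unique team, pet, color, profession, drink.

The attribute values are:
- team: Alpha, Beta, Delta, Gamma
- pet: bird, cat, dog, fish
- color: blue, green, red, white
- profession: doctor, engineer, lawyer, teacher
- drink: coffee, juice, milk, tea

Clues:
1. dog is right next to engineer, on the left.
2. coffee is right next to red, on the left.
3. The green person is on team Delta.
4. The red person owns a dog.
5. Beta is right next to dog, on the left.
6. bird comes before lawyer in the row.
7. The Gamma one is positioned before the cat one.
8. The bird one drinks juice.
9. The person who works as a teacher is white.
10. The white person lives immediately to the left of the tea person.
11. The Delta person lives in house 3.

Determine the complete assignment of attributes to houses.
Solution:

House | Team | Pet | Color | Profession | Drink
-----------------------------------------------
  1   | Beta | fish | white | teacher | coffee
  2   | Gamma | dog | red | doctor | tea
  3   | Delta | bird | green | engineer | juice
  4   | Alpha | cat | blue | lawyer | milk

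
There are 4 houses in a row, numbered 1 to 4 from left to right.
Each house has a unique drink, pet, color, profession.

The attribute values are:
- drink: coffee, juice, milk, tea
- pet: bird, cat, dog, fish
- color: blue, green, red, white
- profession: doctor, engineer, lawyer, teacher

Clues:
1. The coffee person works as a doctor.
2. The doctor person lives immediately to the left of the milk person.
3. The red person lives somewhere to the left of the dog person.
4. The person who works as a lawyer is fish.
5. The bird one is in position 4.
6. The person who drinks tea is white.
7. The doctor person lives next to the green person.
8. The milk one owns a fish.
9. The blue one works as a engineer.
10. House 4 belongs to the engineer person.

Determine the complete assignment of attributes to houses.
Solution:

House | Drink | Pet | Color | Profession
----------------------------------------
  1   | coffee | cat | red | doctor
  2   | milk | fish | green | lawyer
  3   | tea | dog | white | teacher
  4   | juice | bird | blue | engineer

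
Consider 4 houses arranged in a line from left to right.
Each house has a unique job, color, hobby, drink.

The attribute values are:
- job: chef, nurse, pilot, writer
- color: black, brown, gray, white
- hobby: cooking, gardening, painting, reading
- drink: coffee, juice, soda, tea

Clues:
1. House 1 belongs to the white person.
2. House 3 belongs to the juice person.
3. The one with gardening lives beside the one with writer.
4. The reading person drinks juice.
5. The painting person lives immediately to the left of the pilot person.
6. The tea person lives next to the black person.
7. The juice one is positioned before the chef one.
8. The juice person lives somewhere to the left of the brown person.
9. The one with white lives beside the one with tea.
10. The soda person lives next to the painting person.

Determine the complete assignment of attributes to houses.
Solution:

House | Job | Color | Hobby | Drink
-----------------------------------
  1   | nurse | white | gardening | soda
  2   | writer | gray | painting | tea
  3   | pilot | black | reading | juice
  4   | chef | brown | cooking | coffee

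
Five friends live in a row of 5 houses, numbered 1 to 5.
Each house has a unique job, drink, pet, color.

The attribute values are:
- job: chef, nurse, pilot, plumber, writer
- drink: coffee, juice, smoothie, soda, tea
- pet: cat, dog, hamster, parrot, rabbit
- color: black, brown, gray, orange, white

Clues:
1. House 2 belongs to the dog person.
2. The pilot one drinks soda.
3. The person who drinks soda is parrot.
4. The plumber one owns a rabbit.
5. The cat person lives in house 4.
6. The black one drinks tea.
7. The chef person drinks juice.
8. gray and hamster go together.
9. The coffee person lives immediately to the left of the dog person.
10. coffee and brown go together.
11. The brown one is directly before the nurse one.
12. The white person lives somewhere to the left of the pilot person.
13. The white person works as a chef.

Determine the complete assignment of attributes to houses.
Solution:

House | Job | Drink | Pet | Color
---------------------------------
  1   | plumber | coffee | rabbit | brown
  2   | nurse | tea | dog | black
  3   | writer | smoothie | hamster | gray
  4   | chef | juice | cat | white
  5   | pilot | soda | parrot | orange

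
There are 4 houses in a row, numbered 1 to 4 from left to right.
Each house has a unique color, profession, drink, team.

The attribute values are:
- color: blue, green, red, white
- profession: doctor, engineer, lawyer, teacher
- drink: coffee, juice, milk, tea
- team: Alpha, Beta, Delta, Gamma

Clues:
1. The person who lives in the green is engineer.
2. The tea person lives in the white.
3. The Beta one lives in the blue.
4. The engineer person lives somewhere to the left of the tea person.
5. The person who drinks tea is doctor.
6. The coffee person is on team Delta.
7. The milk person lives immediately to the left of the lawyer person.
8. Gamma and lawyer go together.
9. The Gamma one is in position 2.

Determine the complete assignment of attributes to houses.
Solution:

House | Color | Profession | Drink | Team
-----------------------------------------
  1   | blue | teacher | milk | Beta
  2   | red | lawyer | juice | Gamma
  3   | green | engineer | coffee | Delta
  4   | white | doctor | tea | Alpha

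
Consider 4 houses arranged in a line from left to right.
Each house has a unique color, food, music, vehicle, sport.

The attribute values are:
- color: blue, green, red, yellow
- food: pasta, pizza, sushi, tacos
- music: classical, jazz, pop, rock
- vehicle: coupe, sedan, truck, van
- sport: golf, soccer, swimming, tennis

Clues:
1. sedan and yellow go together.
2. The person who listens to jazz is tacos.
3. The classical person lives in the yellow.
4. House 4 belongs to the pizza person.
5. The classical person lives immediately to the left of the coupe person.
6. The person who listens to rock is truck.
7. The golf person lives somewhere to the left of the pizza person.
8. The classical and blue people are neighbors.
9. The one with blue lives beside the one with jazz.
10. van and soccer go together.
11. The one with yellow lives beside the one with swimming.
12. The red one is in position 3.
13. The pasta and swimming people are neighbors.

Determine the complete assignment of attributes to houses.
Solution:

House | Color | Food | Music | Vehicle | Sport
----------------------------------------------
  1   | yellow | pasta | classical | sedan | golf
  2   | blue | sushi | pop | coupe | swimming
  3   | red | tacos | jazz | van | soccer
  4   | green | pizza | rock | truck | tennis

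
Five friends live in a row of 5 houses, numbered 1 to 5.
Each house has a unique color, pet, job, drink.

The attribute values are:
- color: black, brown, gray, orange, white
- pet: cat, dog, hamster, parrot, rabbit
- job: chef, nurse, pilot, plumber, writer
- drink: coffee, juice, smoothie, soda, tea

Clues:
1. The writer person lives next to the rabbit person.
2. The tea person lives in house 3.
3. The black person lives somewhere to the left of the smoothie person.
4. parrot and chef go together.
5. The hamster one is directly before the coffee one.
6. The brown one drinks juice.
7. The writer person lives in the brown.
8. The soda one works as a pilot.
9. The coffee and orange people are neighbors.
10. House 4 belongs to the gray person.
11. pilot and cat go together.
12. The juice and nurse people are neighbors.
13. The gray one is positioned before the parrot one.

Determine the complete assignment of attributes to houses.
Solution:

House | Color | Pet | Job | Drink
---------------------------------
  1   | brown | hamster | writer | juice
  2   | black | rabbit | nurse | coffee
  3   | orange | dog | plumber | tea
  4   | gray | cat | pilot | soda
  5   | white | parrot | chef | smoothie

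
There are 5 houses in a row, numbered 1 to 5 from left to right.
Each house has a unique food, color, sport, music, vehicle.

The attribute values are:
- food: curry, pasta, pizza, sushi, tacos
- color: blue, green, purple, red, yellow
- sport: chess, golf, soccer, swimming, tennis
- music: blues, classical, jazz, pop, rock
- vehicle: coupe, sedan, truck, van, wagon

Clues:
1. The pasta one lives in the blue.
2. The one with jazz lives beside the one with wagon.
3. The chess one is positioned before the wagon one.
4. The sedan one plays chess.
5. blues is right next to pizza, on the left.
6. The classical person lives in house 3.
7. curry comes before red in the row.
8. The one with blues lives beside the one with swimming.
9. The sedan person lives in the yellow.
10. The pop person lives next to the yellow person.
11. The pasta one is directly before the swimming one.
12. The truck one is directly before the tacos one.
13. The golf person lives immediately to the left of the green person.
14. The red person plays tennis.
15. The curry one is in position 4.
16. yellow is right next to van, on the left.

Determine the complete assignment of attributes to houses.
Solution:

House | Food | Color | Sport | Music | Vehicle
----------------------------------------------
  1   | pasta | blue | golf | blues | coupe
  2   | pizza | green | swimming | pop | truck
  3   | tacos | yellow | chess | classical | sedan
  4   | curry | purple | soccer | jazz | van
  5   | sushi | red | tennis | rock | wagon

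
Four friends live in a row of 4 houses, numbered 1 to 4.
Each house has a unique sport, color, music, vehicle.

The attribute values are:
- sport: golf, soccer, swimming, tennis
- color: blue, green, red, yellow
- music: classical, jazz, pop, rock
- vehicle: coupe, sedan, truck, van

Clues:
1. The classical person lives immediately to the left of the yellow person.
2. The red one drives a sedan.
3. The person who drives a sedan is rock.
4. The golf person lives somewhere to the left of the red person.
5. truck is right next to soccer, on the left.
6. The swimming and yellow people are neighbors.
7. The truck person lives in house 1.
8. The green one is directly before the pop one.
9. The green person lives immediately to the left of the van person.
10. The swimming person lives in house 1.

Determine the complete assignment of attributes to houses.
Solution:

House | Sport | Color | Music | Vehicle
---------------------------------------
  1   | swimming | green | classical | truck
  2   | soccer | yellow | pop | van
  3   | golf | blue | jazz | coupe
  4   | tennis | red | rock | sedan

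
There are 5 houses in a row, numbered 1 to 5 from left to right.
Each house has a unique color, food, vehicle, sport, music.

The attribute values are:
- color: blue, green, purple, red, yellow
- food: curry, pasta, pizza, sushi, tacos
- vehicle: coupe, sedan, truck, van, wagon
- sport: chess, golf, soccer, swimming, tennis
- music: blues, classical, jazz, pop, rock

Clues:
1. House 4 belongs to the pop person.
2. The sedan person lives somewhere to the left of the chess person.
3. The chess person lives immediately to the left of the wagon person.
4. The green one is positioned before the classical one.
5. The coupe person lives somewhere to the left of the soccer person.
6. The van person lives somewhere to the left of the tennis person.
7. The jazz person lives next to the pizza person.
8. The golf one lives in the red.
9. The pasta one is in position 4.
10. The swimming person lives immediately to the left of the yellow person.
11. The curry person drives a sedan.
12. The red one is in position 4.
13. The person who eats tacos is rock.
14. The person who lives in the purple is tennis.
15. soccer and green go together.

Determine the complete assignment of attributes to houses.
Solution:

House | Color | Food | Vehicle | Sport | Music
----------------------------------------------
  1   | blue | curry | sedan | swimming | jazz
  2   | yellow | pizza | coupe | chess | blues
  3   | green | tacos | wagon | soccer | rock
  4   | red | pasta | van | golf | pop
  5   | purple | sushi | truck | tennis | classical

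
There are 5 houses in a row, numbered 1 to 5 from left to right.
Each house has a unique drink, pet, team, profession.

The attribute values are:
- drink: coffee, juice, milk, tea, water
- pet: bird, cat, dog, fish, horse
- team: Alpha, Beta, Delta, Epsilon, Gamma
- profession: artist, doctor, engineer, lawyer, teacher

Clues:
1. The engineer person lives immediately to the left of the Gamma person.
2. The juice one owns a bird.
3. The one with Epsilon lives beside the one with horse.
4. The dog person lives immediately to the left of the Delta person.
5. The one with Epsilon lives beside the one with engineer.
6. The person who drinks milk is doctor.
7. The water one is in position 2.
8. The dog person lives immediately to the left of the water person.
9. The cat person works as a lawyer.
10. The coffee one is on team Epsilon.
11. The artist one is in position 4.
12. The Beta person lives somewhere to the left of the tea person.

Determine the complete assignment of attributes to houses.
Solution:

House | Drink | Pet | Team | Profession
---------------------------------------
  1   | coffee | dog | Epsilon | teacher
  2   | water | horse | Delta | engineer
  3   | milk | fish | Gamma | doctor
  4   | juice | bird | Beta | artist
  5   | tea | cat | Alpha | lawyer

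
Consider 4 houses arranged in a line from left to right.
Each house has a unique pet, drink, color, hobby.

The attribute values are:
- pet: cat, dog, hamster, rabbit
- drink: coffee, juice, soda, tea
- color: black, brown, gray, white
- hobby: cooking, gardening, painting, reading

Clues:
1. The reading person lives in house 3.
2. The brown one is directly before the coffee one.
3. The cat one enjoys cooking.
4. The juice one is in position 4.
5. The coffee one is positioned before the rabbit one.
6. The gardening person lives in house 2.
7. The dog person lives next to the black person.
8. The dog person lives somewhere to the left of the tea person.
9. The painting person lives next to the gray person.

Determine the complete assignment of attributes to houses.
Solution:

House | Pet | Drink | Color | Hobby
-----------------------------------
  1   | hamster | soda | brown | painting
  2   | dog | coffee | gray | gardening
  3   | rabbit | tea | black | reading
  4   | cat | juice | white | cooking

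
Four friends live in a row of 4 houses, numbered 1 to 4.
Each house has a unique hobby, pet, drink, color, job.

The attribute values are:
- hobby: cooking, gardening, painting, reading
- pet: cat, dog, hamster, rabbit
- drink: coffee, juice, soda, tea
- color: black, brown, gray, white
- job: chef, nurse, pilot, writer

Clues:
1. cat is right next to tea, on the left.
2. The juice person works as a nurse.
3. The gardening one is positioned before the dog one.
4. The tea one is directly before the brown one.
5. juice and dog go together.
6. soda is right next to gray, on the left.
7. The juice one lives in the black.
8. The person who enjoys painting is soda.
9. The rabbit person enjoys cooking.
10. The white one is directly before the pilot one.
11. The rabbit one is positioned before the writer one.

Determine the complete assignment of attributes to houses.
Solution:

House | Hobby | Pet | Drink | Color | Job
-----------------------------------------
  1   | painting | cat | soda | white | chef
  2   | cooking | rabbit | tea | gray | pilot
  3   | gardening | hamster | coffee | brown | writer
  4   | reading | dog | juice | black | nurse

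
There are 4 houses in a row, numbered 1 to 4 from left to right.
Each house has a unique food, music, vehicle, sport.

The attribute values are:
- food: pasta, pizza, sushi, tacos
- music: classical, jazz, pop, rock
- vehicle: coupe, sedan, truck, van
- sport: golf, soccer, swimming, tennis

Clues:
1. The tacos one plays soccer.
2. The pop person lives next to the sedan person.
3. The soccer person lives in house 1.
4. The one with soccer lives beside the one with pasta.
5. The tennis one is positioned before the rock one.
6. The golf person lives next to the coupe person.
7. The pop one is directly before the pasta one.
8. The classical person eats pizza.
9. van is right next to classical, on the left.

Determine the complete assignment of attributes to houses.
Solution:

House | Food | Music | Vehicle | Sport
--------------------------------------
  1   | tacos | pop | truck | soccer
  2   | pasta | jazz | sedan | tennis
  3   | sushi | rock | van | golf
  4   | pizza | classical | coupe | swimming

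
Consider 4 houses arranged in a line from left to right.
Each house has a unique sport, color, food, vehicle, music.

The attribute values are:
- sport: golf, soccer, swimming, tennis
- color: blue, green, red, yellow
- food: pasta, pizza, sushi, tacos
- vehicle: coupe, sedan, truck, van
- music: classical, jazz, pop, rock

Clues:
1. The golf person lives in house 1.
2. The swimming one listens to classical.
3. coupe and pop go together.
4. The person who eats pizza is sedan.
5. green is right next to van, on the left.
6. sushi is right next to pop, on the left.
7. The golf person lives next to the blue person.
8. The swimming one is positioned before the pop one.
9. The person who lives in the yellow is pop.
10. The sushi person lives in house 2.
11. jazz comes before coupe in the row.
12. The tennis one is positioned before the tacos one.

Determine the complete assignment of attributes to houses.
Solution:

House | Sport | Color | Food | Vehicle | Music
----------------------------------------------
  1   | golf | green | pizza | sedan | jazz
  2   | swimming | blue | sushi | van | classical
  3   | tennis | yellow | pasta | coupe | pop
  4   | soccer | red | tacos | truck | rock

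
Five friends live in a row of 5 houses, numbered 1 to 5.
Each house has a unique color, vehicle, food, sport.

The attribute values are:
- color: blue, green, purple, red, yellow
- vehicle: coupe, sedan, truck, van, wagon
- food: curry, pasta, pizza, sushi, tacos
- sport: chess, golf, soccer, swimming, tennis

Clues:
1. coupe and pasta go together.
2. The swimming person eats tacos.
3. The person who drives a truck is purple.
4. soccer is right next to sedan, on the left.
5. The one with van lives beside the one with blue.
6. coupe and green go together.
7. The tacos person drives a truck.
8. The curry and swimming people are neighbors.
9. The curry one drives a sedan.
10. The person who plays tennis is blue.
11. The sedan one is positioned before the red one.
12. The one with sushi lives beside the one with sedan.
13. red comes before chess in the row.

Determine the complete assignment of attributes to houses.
Solution:

House | Color | Vehicle | Food | Sport
--------------------------------------
  1   | yellow | van | sushi | soccer
  2   | blue | sedan | curry | tennis
  3   | purple | truck | tacos | swimming
  4   | red | wagon | pizza | golf
  5   | green | coupe | pasta | chess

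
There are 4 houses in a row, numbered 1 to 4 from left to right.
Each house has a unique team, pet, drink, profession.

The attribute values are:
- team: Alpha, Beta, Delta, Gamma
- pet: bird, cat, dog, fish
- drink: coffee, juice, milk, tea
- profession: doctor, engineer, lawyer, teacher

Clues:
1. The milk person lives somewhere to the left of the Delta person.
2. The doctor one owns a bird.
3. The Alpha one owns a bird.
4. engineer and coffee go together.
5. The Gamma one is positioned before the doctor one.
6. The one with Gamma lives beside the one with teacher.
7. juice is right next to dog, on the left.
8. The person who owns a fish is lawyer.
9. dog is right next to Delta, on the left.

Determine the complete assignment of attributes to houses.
Solution:

House | Team | Pet | Drink | Profession
---------------------------------------
  1   | Gamma | fish | juice | lawyer
  2   | Beta | dog | milk | teacher
  3   | Delta | cat | coffee | engineer
  4   | Alpha | bird | tea | doctor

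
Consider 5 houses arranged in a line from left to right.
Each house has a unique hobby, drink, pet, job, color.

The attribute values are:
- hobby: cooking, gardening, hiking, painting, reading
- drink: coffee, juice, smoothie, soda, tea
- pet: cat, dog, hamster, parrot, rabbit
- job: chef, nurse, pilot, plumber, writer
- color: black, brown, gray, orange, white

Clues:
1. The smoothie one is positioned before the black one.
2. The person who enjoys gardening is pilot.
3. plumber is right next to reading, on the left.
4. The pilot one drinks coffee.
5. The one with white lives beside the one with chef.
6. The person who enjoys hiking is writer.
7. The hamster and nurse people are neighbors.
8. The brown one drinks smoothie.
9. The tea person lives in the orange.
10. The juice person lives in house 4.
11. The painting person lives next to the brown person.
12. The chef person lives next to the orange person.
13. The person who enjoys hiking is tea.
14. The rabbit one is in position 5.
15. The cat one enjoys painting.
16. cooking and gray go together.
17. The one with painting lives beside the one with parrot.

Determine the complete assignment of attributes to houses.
Solution:

House | Hobby | Drink | Pet | Job | Color
-----------------------------------------
  1   | painting | soda | cat | plumber | white
  2   | reading | smoothie | parrot | chef | brown
  3   | hiking | tea | hamster | writer | orange
  4   | cooking | juice | dog | nurse | gray
  5   | gardening | coffee | rabbit | pilot | black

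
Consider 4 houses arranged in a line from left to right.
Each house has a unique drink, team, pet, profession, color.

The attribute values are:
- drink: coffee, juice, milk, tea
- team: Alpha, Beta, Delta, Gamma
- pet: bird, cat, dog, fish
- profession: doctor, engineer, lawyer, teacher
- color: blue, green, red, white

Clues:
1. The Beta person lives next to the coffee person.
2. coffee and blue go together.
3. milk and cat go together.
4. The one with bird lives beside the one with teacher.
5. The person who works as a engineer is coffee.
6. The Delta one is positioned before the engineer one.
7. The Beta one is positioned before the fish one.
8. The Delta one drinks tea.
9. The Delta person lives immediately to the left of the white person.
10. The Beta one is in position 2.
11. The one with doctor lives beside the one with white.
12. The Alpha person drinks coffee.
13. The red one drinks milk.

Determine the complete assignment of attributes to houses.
Solution:

House | Drink | Team | Pet | Profession | Color
-----------------------------------------------
  1   | tea | Delta | bird | doctor | green
  2   | juice | Beta | dog | teacher | white
  3   | coffee | Alpha | fish | engineer | blue
  4   | milk | Gamma | cat | lawyer | red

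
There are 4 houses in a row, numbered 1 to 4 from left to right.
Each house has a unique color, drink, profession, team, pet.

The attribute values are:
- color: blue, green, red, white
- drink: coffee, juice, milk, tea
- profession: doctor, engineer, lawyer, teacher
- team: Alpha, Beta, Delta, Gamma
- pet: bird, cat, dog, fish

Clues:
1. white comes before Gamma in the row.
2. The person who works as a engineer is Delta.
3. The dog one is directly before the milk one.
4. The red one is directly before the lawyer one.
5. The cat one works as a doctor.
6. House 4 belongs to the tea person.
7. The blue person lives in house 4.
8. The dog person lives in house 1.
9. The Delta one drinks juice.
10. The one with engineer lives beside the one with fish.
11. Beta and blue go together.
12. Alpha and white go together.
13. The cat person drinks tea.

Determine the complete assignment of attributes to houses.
Solution:

House | Color | Drink | Profession | Team | Pet
-----------------------------------------------
  1   | red | juice | engineer | Delta | dog
  2   | white | milk | lawyer | Alpha | fish
  3   | green | coffee | teacher | Gamma | bird
  4   | blue | tea | doctor | Beta | cat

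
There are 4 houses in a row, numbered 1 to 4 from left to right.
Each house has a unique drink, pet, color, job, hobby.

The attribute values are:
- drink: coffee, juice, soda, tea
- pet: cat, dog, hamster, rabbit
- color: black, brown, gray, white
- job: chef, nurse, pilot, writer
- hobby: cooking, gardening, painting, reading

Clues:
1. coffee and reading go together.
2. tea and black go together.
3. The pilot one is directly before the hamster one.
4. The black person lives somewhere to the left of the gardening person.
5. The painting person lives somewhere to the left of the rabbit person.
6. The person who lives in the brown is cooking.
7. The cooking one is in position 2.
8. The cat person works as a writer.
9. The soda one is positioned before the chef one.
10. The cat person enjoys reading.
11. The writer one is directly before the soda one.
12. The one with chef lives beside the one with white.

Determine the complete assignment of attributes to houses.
Solution:

House | Drink | Pet | Color | Job | Hobby
-----------------------------------------
  1   | coffee | cat | gray | writer | reading
  2   | soda | dog | brown | pilot | cooking
  3   | tea | hamster | black | chef | painting
  4   | juice | rabbit | white | nurse | gardening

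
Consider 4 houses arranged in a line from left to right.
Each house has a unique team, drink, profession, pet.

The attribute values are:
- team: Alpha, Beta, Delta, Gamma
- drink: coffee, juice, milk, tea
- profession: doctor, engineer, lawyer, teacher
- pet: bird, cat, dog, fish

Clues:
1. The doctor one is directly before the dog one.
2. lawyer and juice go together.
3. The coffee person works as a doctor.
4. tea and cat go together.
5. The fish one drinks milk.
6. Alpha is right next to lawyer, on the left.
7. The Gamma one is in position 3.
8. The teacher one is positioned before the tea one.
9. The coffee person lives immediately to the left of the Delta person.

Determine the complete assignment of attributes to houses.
Solution:

House | Team | Drink | Profession | Pet
---------------------------------------
  1   | Alpha | coffee | doctor | bird
  2   | Delta | juice | lawyer | dog
  3   | Gamma | milk | teacher | fish
  4   | Beta | tea | engineer | cat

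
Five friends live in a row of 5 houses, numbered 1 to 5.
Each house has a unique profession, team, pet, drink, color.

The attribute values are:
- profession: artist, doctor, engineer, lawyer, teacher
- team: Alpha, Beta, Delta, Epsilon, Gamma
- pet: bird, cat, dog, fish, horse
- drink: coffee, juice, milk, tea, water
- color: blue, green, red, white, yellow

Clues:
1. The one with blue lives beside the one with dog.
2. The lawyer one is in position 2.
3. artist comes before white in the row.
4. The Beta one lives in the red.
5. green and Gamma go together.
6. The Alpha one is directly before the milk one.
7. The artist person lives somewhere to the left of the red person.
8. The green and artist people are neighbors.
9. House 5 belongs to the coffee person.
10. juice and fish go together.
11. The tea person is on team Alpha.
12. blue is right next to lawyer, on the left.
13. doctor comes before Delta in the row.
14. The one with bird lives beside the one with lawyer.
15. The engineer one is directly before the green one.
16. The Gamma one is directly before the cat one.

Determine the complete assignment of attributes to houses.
Solution:

House | Profession | Team | Pet | Drink | Color
-----------------------------------------------
  1   | engineer | Alpha | bird | tea | blue
  2   | lawyer | Gamma | dog | milk | green
  3   | artist | Epsilon | cat | water | yellow
  4   | doctor | Beta | fish | juice | red
  5   | teacher | Delta | horse | coffee | white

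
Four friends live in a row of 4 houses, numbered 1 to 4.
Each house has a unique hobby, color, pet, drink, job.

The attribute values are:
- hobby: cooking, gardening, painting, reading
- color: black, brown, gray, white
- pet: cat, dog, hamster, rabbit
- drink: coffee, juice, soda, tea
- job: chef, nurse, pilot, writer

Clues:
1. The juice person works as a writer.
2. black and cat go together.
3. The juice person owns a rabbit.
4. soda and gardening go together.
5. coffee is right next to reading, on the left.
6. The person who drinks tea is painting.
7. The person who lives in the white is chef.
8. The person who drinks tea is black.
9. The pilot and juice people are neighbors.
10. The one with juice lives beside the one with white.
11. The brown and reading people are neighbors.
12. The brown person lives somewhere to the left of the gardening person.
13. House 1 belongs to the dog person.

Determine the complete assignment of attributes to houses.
Solution:

House | Hobby | Color | Pet | Drink | Job
-----------------------------------------
  1   | cooking | brown | dog | coffee | pilot
  2   | reading | gray | rabbit | juice | writer
  3   | gardening | white | hamster | soda | chef
  4   | painting | black | cat | tea | nurse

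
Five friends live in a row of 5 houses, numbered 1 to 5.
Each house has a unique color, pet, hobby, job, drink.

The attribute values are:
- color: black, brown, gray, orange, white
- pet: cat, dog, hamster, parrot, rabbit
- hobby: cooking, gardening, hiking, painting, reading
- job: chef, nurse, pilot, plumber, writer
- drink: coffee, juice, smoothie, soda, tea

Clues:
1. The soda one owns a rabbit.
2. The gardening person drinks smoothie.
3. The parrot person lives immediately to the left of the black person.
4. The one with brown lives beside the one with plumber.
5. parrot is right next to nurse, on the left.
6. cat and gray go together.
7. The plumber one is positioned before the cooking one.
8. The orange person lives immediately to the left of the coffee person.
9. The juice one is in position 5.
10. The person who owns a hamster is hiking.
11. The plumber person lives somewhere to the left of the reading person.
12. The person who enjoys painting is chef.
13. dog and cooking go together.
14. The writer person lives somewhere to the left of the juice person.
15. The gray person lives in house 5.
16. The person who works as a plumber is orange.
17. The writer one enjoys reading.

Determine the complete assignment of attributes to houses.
Solution:

House | Color | Pet | Hobby | Job | Drink
-----------------------------------------
  1   | brown | hamster | hiking | pilot | tea
  2   | orange | parrot | gardening | plumber | smoothie
  3   | black | dog | cooking | nurse | coffee
  4   | white | rabbit | reading | writer | soda
  5   | gray | cat | painting | chef | juice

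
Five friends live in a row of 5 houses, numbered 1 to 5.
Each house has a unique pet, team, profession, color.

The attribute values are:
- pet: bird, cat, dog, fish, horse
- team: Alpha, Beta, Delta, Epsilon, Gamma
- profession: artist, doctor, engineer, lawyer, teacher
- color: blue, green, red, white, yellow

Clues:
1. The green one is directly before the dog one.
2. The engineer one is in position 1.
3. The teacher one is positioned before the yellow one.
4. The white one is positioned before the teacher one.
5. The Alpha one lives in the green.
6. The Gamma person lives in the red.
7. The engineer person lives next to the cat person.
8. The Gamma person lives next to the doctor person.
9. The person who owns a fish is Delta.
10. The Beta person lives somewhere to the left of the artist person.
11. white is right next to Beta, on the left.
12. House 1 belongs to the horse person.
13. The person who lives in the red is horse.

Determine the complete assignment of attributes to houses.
Solution:

House | Pet | Team | Profession | Color
---------------------------------------
  1   | horse | Gamma | engineer | red
  2   | cat | Alpha | doctor | green
  3   | dog | Epsilon | lawyer | white
  4   | bird | Beta | teacher | blue
  5   | fish | Delta | artist | yellow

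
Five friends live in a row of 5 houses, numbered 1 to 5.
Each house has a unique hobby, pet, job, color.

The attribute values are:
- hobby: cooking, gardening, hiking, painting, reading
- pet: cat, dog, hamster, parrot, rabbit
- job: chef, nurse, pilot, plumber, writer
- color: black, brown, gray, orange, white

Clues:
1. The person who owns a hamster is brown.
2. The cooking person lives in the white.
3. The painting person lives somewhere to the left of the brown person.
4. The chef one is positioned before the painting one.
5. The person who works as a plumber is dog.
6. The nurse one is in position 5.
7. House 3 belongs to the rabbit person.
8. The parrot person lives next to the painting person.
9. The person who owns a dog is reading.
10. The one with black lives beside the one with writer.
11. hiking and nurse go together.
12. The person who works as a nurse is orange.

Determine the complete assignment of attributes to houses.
Solution:

House | Hobby | Pet | Job | Color
---------------------------------
  1   | reading | dog | plumber | gray
  2   | cooking | parrot | chef | white
  3   | painting | rabbit | pilot | black
  4   | gardening | hamster | writer | brown
  5   | hiking | cat | nurse | orange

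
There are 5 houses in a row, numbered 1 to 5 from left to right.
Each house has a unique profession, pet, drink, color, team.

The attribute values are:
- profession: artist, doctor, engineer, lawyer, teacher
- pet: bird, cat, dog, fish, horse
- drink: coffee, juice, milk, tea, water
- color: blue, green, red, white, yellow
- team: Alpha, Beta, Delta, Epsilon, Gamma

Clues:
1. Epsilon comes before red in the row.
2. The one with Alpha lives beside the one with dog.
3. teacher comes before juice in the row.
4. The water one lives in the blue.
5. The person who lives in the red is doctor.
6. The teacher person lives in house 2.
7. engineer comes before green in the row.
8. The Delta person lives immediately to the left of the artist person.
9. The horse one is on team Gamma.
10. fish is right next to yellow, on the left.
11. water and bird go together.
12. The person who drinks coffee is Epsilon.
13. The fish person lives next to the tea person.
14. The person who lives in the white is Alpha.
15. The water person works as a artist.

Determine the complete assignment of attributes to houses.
Solution:

House | Profession | Pet | Drink | Color | Team
-----------------------------------------------
  1   | engineer | fish | milk | white | Alpha
  2   | teacher | dog | tea | yellow | Delta
  3   | artist | bird | water | blue | Beta
  4   | lawyer | cat | coffee | green | Epsilon
  5   | doctor | horse | juice | red | Gamma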